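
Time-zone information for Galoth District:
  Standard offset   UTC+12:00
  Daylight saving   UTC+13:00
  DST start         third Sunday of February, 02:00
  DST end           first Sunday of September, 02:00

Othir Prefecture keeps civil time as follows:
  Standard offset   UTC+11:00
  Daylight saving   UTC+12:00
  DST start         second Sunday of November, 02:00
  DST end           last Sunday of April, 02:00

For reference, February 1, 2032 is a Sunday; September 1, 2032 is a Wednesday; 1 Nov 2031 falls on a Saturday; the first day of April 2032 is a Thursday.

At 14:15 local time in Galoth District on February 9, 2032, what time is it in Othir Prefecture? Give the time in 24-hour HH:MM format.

1 February 2032 is a Sunday, so the first Sunday is February 1 and the third is February 15.
1 September 2032 is a Wednesday, so the first Sunday is September 5.
Daylight saving runs 15 February – 5 September; February 9, 2032 is outside that window, so Galoth District is on standard time at UTC+12:00.
14:15 Galoth District − 12h = 02:15 UTC.
1 November 2031 is a Saturday, so the first Sunday is November 2 and the second is November 9.
1 April 2032 is a Thursday, so Sundays fall on 4, 11, 18, 25; the last is April 25.
At the standard offset (UTC+11:00), 02:15 UTC + 11h = 13:15 Othir Prefecture standard time.
Daylight saving runs 9 November 2031 – 25 April 2032; the standard-time date in Othir Prefecture, February 9, 2032, is inside that window, so Othir Prefecture is at UTC+12:00.
02:15 UTC + 12h = 14:15 Othir Prefecture.

14:15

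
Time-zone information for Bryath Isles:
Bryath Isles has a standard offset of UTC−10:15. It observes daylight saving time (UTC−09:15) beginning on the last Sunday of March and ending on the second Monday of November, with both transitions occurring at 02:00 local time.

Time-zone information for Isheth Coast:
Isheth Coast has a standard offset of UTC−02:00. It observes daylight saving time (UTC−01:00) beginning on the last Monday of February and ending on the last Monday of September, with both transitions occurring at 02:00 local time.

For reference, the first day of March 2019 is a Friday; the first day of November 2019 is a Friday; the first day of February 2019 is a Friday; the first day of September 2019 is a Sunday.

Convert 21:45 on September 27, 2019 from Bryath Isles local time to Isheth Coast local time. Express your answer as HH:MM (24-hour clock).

06:00

1 March 2019 is a Friday, so Sundays fall on 3, 10, 17, 24, 31; the last is March 31.
1 November 2019 is a Friday, so the first Monday is November 4 and the second is November 11.
Daylight saving runs 31 March – 11 November; September 27, 2019 is inside that window, so Bryath Isles is at UTC−09:15.
21:45 Bryath Isles + 9h15m = 07:00 UTC (rolling into the next day, 28 September 2019).
1 February 2019 is a Friday, so Mondays fall on 4, 11, 18, 25; the last is February 25.
1 September 2019 is a Sunday, so Mondays fall on 2, 9, 16, 23, 30; the last is September 30.
At the standard offset (UTC−02:00), 07:00 UTC − 2h = 05:00 Isheth Coast standard time.
The standard-time date in Isheth Coast, September 28, 2019, lies within the daylight-saving period (25 February – 30 September), so Isheth Coast is on daylight time, UTC−01:00.
07:00 UTC − 1h = 06:00 Isheth Coast.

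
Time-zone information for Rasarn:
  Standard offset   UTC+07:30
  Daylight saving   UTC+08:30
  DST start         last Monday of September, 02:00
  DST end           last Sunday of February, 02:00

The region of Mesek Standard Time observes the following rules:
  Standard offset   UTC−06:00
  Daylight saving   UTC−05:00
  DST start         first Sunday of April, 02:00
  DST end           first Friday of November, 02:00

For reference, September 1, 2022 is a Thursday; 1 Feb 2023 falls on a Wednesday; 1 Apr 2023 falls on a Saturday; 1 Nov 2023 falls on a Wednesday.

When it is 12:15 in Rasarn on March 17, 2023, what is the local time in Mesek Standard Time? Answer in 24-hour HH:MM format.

22:45

1 September 2022 is a Thursday, so Mondays fall on 5, 12, 19, 26; the last is September 26.
1 February 2023 is a Wednesday, so Sundays fall on 5, 12, 19, 26; the last is February 26.
March 17, 2023 does not fall between 26 September 2022 and 26 February 2023, so daylight saving is not in effect and Rasarn is at UTC+07:30.
12:15 Rasarn − 7h30m = 04:45 UTC.
1 April 2023 is a Saturday, so the first Sunday is April 2.
1 November 2023 is a Wednesday, so the first Friday is November 3.
At the standard offset (UTC−06:00), 04:45 UTC − 6h = 22:45 Mesek Standard Time standard time (rolling into the previous day, 16 March 2023).
The standard-time date in Mesek Standard Time, March 16, 2023, does not fall between 2 April and 3 November, so daylight saving is not in effect and Mesek Standard Time is at UTC−06:00.
04:45 UTC − 6h = 22:45 Mesek Standard Time (rolling into the previous day, 16 March 2023).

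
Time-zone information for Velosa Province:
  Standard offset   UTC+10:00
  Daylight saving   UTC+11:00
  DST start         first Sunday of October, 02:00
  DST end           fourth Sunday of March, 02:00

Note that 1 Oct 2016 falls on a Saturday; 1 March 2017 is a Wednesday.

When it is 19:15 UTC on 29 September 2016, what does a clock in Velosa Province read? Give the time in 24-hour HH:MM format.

05:15

1 October 2016 is a Saturday, so the first Sunday is October 2.
1 March 2017 is a Wednesday, so the first Sunday is March 5 and the fourth is March 26.
At the standard offset (UTC+10:00), 19:15 UTC + 10h = 05:15 Velosa Province standard time (rolling into the next day, 30 September 2016).
The standard-time date in Velosa Province, 30 September 2016, does not fall between 2 October 2016 and 26 March 2017, so daylight saving is not in effect and Velosa Province is at UTC+10:00.
19:15 UTC + 10h = 05:15 local (rolling into the next day, 30 September 2016).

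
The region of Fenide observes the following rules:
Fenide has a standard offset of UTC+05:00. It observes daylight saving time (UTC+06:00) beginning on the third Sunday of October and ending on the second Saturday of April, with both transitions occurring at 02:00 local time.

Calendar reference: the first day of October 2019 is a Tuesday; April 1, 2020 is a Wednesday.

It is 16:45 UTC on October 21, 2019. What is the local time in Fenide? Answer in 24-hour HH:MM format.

22:45

1 October 2019 is a Tuesday, so the first Sunday is October 6 and the third is October 20.
1 April 2020 is a Wednesday, so the first Saturday is April 4 and the second is April 11.
At the standard offset (UTC+05:00), 16:45 UTC + 5h = 21:45 Fenide standard time.
The standard-time date in Fenide, October 21, 2019, lies within the daylight-saving period (20 October 2019 – 11 April 2020), so Fenide is on daylight time, UTC+06:00.
16:45 UTC + 6h = 22:45 local.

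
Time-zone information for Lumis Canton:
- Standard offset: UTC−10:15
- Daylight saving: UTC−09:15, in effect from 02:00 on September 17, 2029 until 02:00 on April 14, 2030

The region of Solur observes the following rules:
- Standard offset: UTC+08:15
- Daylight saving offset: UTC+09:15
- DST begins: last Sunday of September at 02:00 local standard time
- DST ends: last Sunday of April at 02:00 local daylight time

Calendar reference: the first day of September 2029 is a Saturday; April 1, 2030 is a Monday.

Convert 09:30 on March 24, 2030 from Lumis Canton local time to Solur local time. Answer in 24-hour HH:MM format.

Daylight saving runs 17 September 2029 – 14 April 2030; March 24, 2030 is inside that window, so Lumis Canton is at UTC−09:15.
09:30 Lumis Canton + 9h15m = 18:45 UTC.
1 September 2029 is a Saturday, so Sundays fall on 2, 9, 16, 23, 30; the last is September 30.
1 April 2030 is a Monday, so Sundays fall on 7, 14, 21, 28; the last is April 28.
At the standard offset (UTC+08:15), 18:45 UTC + 8h15m = 03:00 Solur standard time (rolling into the next day, 25 March 2030).
Daylight saving runs 30 September 2029 – 28 April 2030; the standard-time date in Solur, March 25, 2030, is inside that window, so Solur is at UTC+09:15.
18:45 UTC + 9h15m = 04:00 Solur (rolling into the next day, 25 March 2030).

04:00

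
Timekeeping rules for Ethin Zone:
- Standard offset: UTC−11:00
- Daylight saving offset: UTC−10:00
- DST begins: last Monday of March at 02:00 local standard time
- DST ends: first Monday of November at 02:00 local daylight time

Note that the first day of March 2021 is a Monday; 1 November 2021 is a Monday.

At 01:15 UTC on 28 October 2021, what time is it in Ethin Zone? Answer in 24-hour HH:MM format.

15:15

1 March 2021 is a Monday, so Mondays fall on 1, 8, 15, 22, 29; the last is March 29.
1 November 2021 is a Monday, so the first Monday is November 1.
At the standard offset (UTC−11:00), 01:15 UTC − 11h = 14:15 Ethin Zone standard time (rolling into the previous day, 27 October 2021).
The standard-time date in Ethin Zone, 27 October 2021, lies within the daylight-saving period (29 March – 1 November), so Ethin Zone is on daylight time, UTC−10:00.
01:15 UTC − 10h = 15:15 local (rolling into the previous day, 27 October 2021).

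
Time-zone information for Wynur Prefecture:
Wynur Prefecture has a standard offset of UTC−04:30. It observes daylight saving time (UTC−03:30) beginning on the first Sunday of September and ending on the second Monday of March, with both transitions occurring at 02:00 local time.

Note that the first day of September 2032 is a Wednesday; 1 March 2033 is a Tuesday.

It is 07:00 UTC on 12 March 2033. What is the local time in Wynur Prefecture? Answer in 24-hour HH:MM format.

1 September 2032 is a Wednesday, so the first Sunday is September 5.
1 March 2033 is a Tuesday, so the first Monday is March 7 and the second is March 14.
At the standard offset (UTC−04:30), 07:00 UTC − 4h30m = 02:30 Wynur Prefecture standard time.
The standard-time date in Wynur Prefecture, 12 March 2033, falls between 5 September 2032 and 14 March 2033, so daylight saving is in effect and Wynur Prefecture is at UTC−03:30.
07:00 UTC − 3h30m = 03:30 local.

03:30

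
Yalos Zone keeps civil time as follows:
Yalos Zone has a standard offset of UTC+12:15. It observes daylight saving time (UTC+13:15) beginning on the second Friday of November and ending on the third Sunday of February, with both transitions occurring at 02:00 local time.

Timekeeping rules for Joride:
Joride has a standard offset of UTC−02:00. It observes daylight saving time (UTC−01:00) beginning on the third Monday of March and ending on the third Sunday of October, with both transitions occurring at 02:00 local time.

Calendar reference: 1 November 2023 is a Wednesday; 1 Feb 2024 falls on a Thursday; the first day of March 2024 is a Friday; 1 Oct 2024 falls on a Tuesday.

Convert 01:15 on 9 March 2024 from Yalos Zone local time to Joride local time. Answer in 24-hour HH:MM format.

11:00

1 November 2023 is a Wednesday, so the first Friday is November 3 and the second is November 10.
1 February 2024 is a Thursday, so the first Sunday is February 4 and the third is February 18.
9 March 2024 does not fall between 10 November 2023 and 18 February 2024, so daylight saving is not in effect and Yalos Zone is at UTC+12:15.
01:15 Yalos Zone − 12h15m = 13:00 UTC (rolling into the previous day, 8 March 2024).
1 March 2024 is a Friday, so the first Monday is March 4 and the third is March 18.
1 October 2024 is a Tuesday, so the first Sunday is October 6 and the third is October 20.
At the standard offset (UTC−02:00), 13:00 UTC − 2h = 11:00 Joride standard time.
Daylight saving runs 18 March – 20 October; the standard-time date in Joride, 8 March 2024, is outside that window, so Joride is on standard time at UTC−02:00.
13:00 UTC − 2h = 11:00 Joride.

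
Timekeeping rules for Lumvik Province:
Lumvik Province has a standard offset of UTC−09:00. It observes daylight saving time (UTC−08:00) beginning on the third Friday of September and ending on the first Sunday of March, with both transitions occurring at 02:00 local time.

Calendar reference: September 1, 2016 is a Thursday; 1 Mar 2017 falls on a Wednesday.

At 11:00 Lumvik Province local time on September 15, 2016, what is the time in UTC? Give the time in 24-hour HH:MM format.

20:00

1 September 2016 is a Thursday, so the first Friday is September 2 and the third is September 16.
1 March 2017 is a Wednesday, so the first Sunday is March 5.
Daylight saving runs 16 September 2016 – 5 March 2017; September 15, 2016 is outside that window, so Lumvik Province is on standard time at UTC−09:00.
11:00 local + 9h = 20:00 UTC.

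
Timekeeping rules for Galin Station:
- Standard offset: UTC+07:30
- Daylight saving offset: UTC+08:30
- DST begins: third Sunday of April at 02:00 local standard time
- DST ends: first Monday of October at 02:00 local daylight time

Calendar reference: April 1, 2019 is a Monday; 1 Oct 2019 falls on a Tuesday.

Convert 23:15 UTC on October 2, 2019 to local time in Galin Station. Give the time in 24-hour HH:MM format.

07:45

1 April 2019 is a Monday, so the first Sunday is April 7 and the third is April 21.
1 October 2019 is a Tuesday, so the first Monday is October 7.
At the standard offset (UTC+07:30), 23:15 UTC + 7h30m = 06:45 Galin Station standard time (rolling into the next day, 3 October 2019).
The standard-time date in Galin Station, October 3, 2019, lies within the daylight-saving period (21 April – 7 October), so Galin Station is on daylight time, UTC+08:30.
23:15 UTC + 8h30m = 07:45 local (rolling into the next day, 3 October 2019).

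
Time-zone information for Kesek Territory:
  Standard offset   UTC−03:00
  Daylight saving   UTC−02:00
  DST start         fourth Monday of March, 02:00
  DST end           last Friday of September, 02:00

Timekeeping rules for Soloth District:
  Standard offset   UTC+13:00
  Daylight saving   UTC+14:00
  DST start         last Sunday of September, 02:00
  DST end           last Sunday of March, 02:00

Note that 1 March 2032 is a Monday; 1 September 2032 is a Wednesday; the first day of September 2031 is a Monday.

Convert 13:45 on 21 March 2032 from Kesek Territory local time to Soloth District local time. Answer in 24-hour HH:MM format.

1 March 2032 is a Monday, so the first Monday is March 1 and the fourth is March 22.
1 September 2032 is a Wednesday, so Fridays fall on 3, 10, 17, 24; the last is September 24.
21 March 2032 does not fall between 22 March and 24 September, so daylight saving is not in effect and Kesek Territory is at UTC−03:00.
13:45 Kesek Territory + 3h = 16:45 UTC.
1 September 2031 is a Monday, so Sundays fall on 7, 14, 21, 28; the last is September 28.
1 March 2032 is a Monday, so Sundays fall on 7, 14, 21, 28; the last is March 28.
At the standard offset (UTC+13:00), 16:45 UTC + 13h = 05:45 Soloth District standard time (rolling into the next day, 22 March 2032).
The standard-time date in Soloth District, 22 March 2032, falls between 28 September 2031 and 28 March 2032, so daylight saving is in effect and Soloth District is at UTC+14:00.
16:45 UTC + 14h = 06:45 Soloth District (rolling into the next day, 22 March 2032).

06:45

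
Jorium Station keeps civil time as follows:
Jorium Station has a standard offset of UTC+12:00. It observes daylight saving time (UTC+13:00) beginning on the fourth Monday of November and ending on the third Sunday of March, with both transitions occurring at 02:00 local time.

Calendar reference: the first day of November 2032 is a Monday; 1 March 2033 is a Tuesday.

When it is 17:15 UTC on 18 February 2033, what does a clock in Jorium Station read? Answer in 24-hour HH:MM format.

06:15

1 November 2032 is a Monday, so the first Monday is November 1 and the fourth is November 22.
1 March 2033 is a Tuesday, so the first Sunday is March 6 and the third is March 20.
At the standard offset (UTC+12:00), 17:15 UTC + 12h = 05:15 Jorium Station standard time (rolling into the next day, 19 February 2033).
Daylight saving runs 22 November 2032 – 20 March 2033; the standard-time date in Jorium Station, 19 February 2033, is inside that window, so Jorium Station is at UTC+13:00.
17:15 UTC + 13h = 06:15 local (rolling into the next day, 19 February 2033).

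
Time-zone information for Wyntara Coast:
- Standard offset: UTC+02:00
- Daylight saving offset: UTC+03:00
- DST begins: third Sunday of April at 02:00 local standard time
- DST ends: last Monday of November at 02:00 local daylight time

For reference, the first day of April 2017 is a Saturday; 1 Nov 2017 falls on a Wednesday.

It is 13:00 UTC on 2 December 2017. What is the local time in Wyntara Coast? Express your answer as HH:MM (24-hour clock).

15:00

1 April 2017 is a Saturday, so the first Sunday is April 2 and the third is April 16.
1 November 2017 is a Wednesday, so Mondays fall on 6, 13, 20, 27; the last is November 27.
At the standard offset (UTC+02:00), 13:00 UTC + 2h = 15:00 Wyntara Coast standard time.
The standard-time date in Wyntara Coast, 2 December 2017, does not fall between 16 April and 27 November, so daylight saving is not in effect and Wyntara Coast is at UTC+02:00.
13:00 UTC + 2h = 15:00 local.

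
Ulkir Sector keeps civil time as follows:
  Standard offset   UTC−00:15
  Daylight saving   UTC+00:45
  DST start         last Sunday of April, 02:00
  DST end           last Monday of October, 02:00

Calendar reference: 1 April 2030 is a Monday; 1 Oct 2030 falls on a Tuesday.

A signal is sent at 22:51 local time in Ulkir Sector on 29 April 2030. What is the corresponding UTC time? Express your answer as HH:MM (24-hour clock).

1 April 2030 is a Monday, so Sundays fall on 7, 14, 21, 28; the last is April 28.
1 October 2030 is a Tuesday, so Mondays fall on 7, 14, 21, 28; the last is October 28.
29 April 2030 lies within the daylight-saving period (28 April – 28 October), so Ulkir Sector is on daylight time, UTC+00:45.
22:51 local − 0h45m = 22:06 UTC.

22:06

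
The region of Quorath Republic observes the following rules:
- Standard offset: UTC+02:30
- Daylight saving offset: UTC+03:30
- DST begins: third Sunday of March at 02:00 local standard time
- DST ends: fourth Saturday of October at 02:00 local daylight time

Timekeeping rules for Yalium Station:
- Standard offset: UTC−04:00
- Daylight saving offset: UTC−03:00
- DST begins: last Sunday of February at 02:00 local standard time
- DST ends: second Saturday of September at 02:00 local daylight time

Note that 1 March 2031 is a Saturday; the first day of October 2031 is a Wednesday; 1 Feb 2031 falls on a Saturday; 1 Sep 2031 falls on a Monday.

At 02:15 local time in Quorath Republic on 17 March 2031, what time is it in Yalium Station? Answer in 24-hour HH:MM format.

19:45

1 March 2031 is a Saturday, so the first Sunday is March 2 and the third is March 16.
1 October 2031 is a Wednesday, so the first Saturday is October 4 and the fourth is October 25.
Daylight saving runs 16 March – 25 October; 17 March 2031 is inside that window, so Quorath Republic is at UTC+03:30.
02:15 Quorath Republic − 3h30m = 22:45 UTC (rolling into the previous day, 16 March 2031).
1 February 2031 is a Saturday, so Sundays fall on 2, 9, 16, 23; the last is February 23.
1 September 2031 is a Monday, so the first Saturday is September 6 and the second is September 13.
At the standard offset (UTC−04:00), 22:45 UTC − 4h = 18:45 Yalium Station standard time.
Daylight saving runs 23 February – 13 September; the standard-time date in Yalium Station, 16 March 2031, is inside that window, so Yalium Station is at UTC−03:00.
22:45 UTC − 3h = 19:45 Yalium Station.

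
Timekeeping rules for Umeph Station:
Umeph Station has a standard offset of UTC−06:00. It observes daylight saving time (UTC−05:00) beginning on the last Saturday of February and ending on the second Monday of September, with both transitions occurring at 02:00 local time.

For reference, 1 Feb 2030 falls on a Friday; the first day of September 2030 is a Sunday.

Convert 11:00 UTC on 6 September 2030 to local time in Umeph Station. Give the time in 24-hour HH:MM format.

1 February 2030 is a Friday, so Saturdays fall on 2, 9, 16, 23; the last is February 23.
1 September 2030 is a Sunday, so the first Monday is September 2 and the second is September 9.
At the standard offset (UTC−06:00), 11:00 UTC − 6h = 05:00 Umeph Station standard time.
The standard-time date in Umeph Station, 6 September 2030, lies within the daylight-saving period (23 February – 9 September), so Umeph Station is on daylight time, UTC−05:00.
11:00 UTC − 5h = 06:00 local.

06:00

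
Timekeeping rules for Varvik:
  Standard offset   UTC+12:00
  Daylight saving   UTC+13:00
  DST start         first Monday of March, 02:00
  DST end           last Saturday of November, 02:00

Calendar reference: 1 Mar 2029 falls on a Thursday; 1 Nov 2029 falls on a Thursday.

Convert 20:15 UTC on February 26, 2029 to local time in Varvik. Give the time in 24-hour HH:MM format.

08:15

1 March 2029 is a Thursday, so the first Monday is March 5.
1 November 2029 is a Thursday, so Saturdays fall on 3, 10, 17, 24; the last is November 24.
At the standard offset (UTC+12:00), 20:15 UTC + 12h = 08:15 Varvik standard time (rolling into the next day, 27 February 2029).
The standard-time date in Varvik, February 27, 2029, does not fall between 5 March and 24 November, so daylight saving is not in effect and Varvik is at UTC+12:00.
20:15 UTC + 12h = 08:15 local (rolling into the next day, 27 February 2029).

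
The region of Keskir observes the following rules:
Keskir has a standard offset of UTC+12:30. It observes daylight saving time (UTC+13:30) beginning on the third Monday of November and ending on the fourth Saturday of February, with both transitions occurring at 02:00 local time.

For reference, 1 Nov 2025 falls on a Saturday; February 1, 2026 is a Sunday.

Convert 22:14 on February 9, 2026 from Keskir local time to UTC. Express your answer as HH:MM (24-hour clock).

08:44

1 November 2025 is a Saturday, so the first Monday is November 3 and the third is November 17.
1 February 2026 is a Sunday, so the first Saturday is February 7 and the fourth is February 28.
February 9, 2026 lies within the daylight-saving period (17 November 2025 – 28 February 2026), so Keskir is on daylight time, UTC+13:30.
22:14 local − 13h30m = 08:44 UTC.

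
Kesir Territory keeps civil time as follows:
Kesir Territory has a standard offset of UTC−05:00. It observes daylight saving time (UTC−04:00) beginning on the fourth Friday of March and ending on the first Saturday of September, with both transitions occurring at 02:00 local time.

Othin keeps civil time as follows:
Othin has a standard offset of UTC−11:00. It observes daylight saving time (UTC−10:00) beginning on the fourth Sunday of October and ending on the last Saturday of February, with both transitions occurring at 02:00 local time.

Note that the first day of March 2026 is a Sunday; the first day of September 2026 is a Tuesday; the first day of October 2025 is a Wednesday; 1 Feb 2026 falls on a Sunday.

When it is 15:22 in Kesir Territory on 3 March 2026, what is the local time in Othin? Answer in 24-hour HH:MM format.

09:22

1 March 2026 is a Sunday, so the first Friday is March 6 and the fourth is March 27.
1 September 2026 is a Tuesday, so the first Saturday is September 5.
3 March 2026 does not fall between 27 March and 5 September, so daylight saving is not in effect and Kesir Territory is at UTC−05:00.
15:22 Kesir Territory + 5h = 20:22 UTC.
1 October 2025 is a Wednesday, so the first Sunday is October 5 and the fourth is October 26.
1 February 2026 is a Sunday, so Saturdays fall on 7, 14, 21, 28; the last is February 28.
At the standard offset (UTC−11:00), 20:22 UTC − 11h = 09:22 Othin standard time.
Daylight saving runs 26 October 2025 – 28 February 2026; the standard-time date in Othin, 3 March 2026, is outside that window, so Othin is on standard time at UTC−11:00.
20:22 UTC − 11h = 09:22 Othin.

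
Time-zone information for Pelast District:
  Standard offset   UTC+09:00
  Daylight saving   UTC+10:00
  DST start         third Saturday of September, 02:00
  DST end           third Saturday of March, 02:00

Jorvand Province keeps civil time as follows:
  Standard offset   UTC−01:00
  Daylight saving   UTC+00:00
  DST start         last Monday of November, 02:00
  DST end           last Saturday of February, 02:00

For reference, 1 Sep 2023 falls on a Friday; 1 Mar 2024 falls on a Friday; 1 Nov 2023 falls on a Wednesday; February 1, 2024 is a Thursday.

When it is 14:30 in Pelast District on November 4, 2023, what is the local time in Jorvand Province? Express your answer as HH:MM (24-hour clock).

03:30

1 September 2023 is a Friday, so the first Saturday is September 2 and the third is September 16.
1 March 2024 is a Friday, so the first Saturday is March 2 and the third is March 16.
November 4, 2023 falls between 16 September 2023 and 16 March 2024, so daylight saving is in effect and Pelast District is at UTC+10:00.
14:30 Pelast District − 10h = 04:30 UTC.
1 November 2023 is a Wednesday, so Mondays fall on 6, 13, 20, 27; the last is November 27.
1 February 2024 is a Thursday, so Saturdays fall on 3, 10, 17, 24; the last is February 24.
At the standard offset (UTC−01:00), 04:30 UTC − 1h = 03:30 Jorvand Province standard time.
Daylight saving runs 27 November 2023 – 24 February 2024; the standard-time date in Jorvand Province, November 4, 2023, is outside that window, so Jorvand Province is on standard time at UTC−01:00.
04:30 UTC − 1h = 03:30 Jorvand Province.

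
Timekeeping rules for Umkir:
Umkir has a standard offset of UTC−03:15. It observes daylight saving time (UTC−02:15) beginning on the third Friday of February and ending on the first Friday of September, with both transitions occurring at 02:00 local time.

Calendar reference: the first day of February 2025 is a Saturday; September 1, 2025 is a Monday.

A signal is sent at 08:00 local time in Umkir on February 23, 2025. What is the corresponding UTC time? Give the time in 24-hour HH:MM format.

1 February 2025 is a Saturday, so the first Friday is February 7 and the third is February 21.
1 September 2025 is a Monday, so the first Friday is September 5.
February 23, 2025 lies within the daylight-saving period (21 February – 5 September), so Umkir is on daylight time, UTC−02:15.
08:00 local + 2h15m = 10:15 UTC.

10:15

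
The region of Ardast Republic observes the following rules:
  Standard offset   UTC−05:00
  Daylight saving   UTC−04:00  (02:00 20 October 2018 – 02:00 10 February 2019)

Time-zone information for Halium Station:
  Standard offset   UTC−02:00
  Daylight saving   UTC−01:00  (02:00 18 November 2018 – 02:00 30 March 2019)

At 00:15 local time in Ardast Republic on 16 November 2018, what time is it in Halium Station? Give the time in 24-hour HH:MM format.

Daylight saving runs 20 October 2018 – 10 February 2019; 16 November 2018 is inside that window, so Ardast Republic is at UTC−04:00.
00:15 Ardast Republic + 4h = 04:15 UTC.
At the standard offset (UTC−02:00), 04:15 UTC − 2h = 02:15 Halium Station standard time.
The standard-time date in Halium Station, 16 November 2018, is outside the daylight-saving period (18 November 2018 – 30 March 2019), so Halium Station is on standard time, UTC−02:00.
04:15 UTC − 2h = 02:15 Halium Station.

02:15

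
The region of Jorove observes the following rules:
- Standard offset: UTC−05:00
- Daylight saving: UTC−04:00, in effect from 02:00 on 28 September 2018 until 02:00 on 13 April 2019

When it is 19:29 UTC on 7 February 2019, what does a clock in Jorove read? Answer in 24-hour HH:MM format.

15:29

At the standard offset (UTC−05:00), 19:29 UTC − 5h = 14:29 Jorove standard time.
The standard-time date in Jorove, 7 February 2019, falls between 28 September 2018 and 13 April 2019, so daylight saving is in effect and Jorove is at UTC−04:00.
19:29 UTC − 4h = 15:29 local.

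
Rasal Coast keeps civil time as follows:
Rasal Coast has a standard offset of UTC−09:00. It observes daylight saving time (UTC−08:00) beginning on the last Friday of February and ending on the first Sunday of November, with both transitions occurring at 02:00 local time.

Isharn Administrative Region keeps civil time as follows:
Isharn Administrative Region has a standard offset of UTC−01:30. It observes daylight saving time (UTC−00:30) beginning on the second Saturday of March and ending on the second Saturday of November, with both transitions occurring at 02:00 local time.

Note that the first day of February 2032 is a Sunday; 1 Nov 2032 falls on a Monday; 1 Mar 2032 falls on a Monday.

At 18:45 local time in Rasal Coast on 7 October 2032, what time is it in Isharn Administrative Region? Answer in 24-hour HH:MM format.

1 February 2032 is a Sunday, so Fridays fall on 6, 13, 20, 27; the last is February 27.
1 November 2032 is a Monday, so the first Sunday is November 7.
7 October 2032 falls between 27 February and 7 November, so daylight saving is in effect and Rasal Coast is at UTC−08:00.
18:45 Rasal Coast + 8h = 02:45 UTC (rolling into the next day, 8 October 2032).
1 March 2032 is a Monday, so the first Saturday is March 6 and the second is March 13.
1 November 2032 is a Monday, so the first Saturday is November 6 and the second is November 13.
At the standard offset (UTC−01:30), 02:45 UTC − 1h30m = 01:15 Isharn Administrative Region standard time.
The standard-time date in Isharn Administrative Region, 8 October 2032, falls between 13 March and 13 November, so daylight saving is in effect and Isharn Administrative Region is at UTC−00:30.
02:45 UTC − 0h30m = 02:15 Isharn Administrative Region.

02:15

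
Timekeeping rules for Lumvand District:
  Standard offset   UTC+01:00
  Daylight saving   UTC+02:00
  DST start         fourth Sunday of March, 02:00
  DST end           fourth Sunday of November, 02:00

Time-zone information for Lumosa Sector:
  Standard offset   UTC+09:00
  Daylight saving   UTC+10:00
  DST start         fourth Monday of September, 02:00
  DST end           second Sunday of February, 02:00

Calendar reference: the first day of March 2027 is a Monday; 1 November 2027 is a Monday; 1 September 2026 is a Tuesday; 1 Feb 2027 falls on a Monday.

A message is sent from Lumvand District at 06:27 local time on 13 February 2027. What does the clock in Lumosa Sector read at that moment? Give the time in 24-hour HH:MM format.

15:27

1 March 2027 is a Monday, so the first Sunday is March 7 and the fourth is March 28.
1 November 2027 is a Monday, so the first Sunday is November 7 and the fourth is November 28.
13 February 2027 does not fall between 28 March and 28 November, so daylight saving is not in effect and Lumvand District is at UTC+01:00.
06:27 Lumvand District − 1h = 05:27 UTC.
1 September 2026 is a Tuesday, so the first Monday is September 7 and the fourth is September 28.
1 February 2027 is a Monday, so the first Sunday is February 7 and the second is February 14.
At the standard offset (UTC+09:00), 05:27 UTC + 9h = 14:27 Lumosa Sector standard time.
Daylight saving runs 28 September 2026 – 14 February 2027; the standard-time date in Lumosa Sector, 13 February 2027, is inside that window, so Lumosa Sector is at UTC+10:00.
05:27 UTC + 10h = 15:27 Lumosa Sector.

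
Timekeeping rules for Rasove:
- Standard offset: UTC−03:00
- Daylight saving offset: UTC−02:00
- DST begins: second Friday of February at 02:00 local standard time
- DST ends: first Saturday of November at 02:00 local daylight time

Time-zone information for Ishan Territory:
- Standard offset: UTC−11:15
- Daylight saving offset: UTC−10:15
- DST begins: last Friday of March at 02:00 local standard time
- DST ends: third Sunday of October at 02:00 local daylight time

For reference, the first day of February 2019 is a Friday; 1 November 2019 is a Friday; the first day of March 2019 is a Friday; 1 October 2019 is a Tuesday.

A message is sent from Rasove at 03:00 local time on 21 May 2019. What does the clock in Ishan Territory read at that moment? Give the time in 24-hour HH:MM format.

18:45

1 February 2019 is a Friday, so the first Friday is February 1 and the second is February 8.
1 November 2019 is a Friday, so the first Saturday is November 2.
21 May 2019 lies within the daylight-saving period (8 February – 2 November), so Rasove is on daylight time, UTC−02:00.
03:00 Rasove + 2h = 05:00 UTC.
1 March 2019 is a Friday, so Fridays fall on 1, 8, 15, 22, 29; the last is March 29.
1 October 2019 is a Tuesday, so the first Sunday is October 6 and the third is October 20.
At the standard offset (UTC−11:15), 05:00 UTC − 11h15m = 17:45 Ishan Territory standard time (rolling into the previous day, 20 May 2019).
The standard-time date in Ishan Territory, 20 May 2019, falls between 29 March and 20 October, so daylight saving is in effect and Ishan Territory is at UTC−10:15.
05:00 UTC − 10h15m = 18:45 Ishan Territory (rolling into the previous day, 20 May 2019).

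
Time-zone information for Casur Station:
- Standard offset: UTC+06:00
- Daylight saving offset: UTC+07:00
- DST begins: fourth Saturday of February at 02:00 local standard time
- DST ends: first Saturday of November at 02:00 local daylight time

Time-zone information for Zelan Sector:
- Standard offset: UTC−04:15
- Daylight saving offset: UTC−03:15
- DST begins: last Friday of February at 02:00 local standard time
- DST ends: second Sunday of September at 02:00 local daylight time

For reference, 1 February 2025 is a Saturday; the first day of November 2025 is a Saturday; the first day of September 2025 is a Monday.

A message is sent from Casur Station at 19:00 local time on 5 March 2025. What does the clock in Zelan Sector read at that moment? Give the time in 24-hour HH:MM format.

1 February 2025 is a Saturday, so the first Saturday is February 1 and the fourth is February 22.
1 November 2025 is a Saturday, so the first Saturday is November 1.
Daylight saving runs 22 February – 1 November; 5 March 2025 is inside that window, so Casur Station is at UTC+07:00.
19:00 Casur Station − 7h = 12:00 UTC.
1 February 2025 is a Saturday, so Fridays fall on 7, 14, 21, 28; the last is February 28.
1 September 2025 is a Monday, so the first Sunday is September 7 and the second is September 14.
At the standard offset (UTC−04:15), 12:00 UTC − 4h15m = 07:45 Zelan Sector standard time.
The standard-time date in Zelan Sector, 5 March 2025, falls between 28 February and 14 September, so daylight saving is in effect and Zelan Sector is at UTC−03:15.
12:00 UTC − 3h15m = 08:45 Zelan Sector.

08:45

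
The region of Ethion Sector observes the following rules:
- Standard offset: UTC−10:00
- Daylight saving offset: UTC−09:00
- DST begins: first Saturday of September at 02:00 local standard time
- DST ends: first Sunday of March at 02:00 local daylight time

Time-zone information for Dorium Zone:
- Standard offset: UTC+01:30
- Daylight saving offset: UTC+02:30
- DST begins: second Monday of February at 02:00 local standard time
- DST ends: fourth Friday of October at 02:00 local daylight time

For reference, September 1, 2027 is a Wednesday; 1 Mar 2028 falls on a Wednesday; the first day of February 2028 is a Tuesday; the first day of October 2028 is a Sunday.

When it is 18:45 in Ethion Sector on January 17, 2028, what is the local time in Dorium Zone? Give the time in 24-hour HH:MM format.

05:15

1 September 2027 is a Wednesday, so the first Saturday is September 4.
1 March 2028 is a Wednesday, so the first Sunday is March 5.
Daylight saving runs 4 September 2027 – 5 March 2028; January 17, 2028 is inside that window, so Ethion Sector is at UTC−09:00.
18:45 Ethion Sector + 9h = 03:45 UTC (rolling into the next day, 18 January 2028).
1 February 2028 is a Tuesday, so the first Monday is February 7 and the second is February 14.
1 October 2028 is a Sunday, so the first Friday is October 6 and the fourth is October 27.
At the standard offset (UTC+01:30), 03:45 UTC + 1h30m = 05:15 Dorium Zone standard time.
Daylight saving runs 14 February – 27 October; the standard-time date in Dorium Zone, January 18, 2028, is outside that window, so Dorium Zone is on standard time at UTC+01:30.
03:45 UTC + 1h30m = 05:15 Dorium Zone.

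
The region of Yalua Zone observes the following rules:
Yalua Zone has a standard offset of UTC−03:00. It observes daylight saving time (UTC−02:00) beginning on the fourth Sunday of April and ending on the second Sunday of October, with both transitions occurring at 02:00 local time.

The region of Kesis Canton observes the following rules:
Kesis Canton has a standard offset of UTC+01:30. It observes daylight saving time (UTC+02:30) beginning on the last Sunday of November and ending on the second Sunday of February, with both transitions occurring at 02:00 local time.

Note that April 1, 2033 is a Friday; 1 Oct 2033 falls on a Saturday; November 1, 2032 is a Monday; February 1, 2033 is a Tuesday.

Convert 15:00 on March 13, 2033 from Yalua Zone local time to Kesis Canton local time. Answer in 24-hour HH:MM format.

1 April 2033 is a Friday, so the first Sunday is April 3 and the fourth is April 24.
1 October 2033 is a Saturday, so the first Sunday is October 2 and the second is October 9.
March 13, 2033 is outside the daylight-saving period (24 April – 9 October), so Yalua Zone is on standard time, UTC−03:00.
15:00 Yalua Zone + 3h = 18:00 UTC.
1 November 2032 is a Monday, so Sundays fall on 7, 14, 21, 28; the last is November 28.
1 February 2033 is a Tuesday, so the first Sunday is February 6 and the second is February 13.
At the standard offset (UTC+01:30), 18:00 UTC + 1h30m = 19:30 Kesis Canton standard time.
The standard-time date in Kesis Canton, March 13, 2033, is outside the daylight-saving period (28 November 2032 – 13 February 2033), so Kesis Canton is on standard time, UTC+01:30.
18:00 UTC + 1h30m = 19:30 Kesis Canton.

19:30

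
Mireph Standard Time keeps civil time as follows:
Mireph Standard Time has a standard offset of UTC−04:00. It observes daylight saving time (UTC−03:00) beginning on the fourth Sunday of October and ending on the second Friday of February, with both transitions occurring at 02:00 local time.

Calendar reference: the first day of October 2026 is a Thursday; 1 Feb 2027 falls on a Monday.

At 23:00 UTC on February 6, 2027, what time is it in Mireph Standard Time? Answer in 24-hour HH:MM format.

20:00

1 October 2026 is a Thursday, so the first Sunday is October 4 and the fourth is October 25.
1 February 2027 is a Monday, so the first Friday is February 5 and the second is February 12.
At the standard offset (UTC−04:00), 23:00 UTC − 4h = 19:00 Mireph Standard Time standard time.
Daylight saving runs 25 October 2026 – 12 February 2027; the standard-time date in Mireph Standard Time, February 6, 2027, is inside that window, so Mireph Standard Time is at UTC−03:00.
23:00 UTC − 3h = 20:00 local.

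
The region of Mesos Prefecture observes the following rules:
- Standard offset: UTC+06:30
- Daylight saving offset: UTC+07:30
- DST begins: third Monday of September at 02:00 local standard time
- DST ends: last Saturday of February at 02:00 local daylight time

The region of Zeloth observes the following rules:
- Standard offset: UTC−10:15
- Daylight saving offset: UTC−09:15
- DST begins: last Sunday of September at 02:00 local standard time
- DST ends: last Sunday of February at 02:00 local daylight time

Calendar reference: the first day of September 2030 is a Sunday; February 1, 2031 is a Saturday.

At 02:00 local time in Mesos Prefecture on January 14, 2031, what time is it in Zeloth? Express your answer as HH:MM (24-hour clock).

1 September 2030 is a Sunday, so the first Monday is September 2 and the third is September 16.
1 February 2031 is a Saturday, so Saturdays fall on 1, 8, 15, 22; the last is February 22.
January 14, 2031 falls between 16 September 2030 and 22 February 2031, so daylight saving is in effect and Mesos Prefecture is at UTC+07:30.
02:00 Mesos Prefecture − 7h30m = 18:30 UTC (rolling into the previous day, 13 January 2031).
1 September 2030 is a Sunday, so Sundays fall on 1, 8, 15, 22, 29; the last is September 29.
1 February 2031 is a Saturday, so Sundays fall on 2, 9, 16, 23; the last is February 23.
At the standard offset (UTC−10:15), 18:30 UTC − 10h15m = 08:15 Zeloth standard time.
Daylight saving runs 29 September 2030 – 23 February 2031; the standard-time date in Zeloth, January 13, 2031, is inside that window, so Zeloth is at UTC−09:15.
18:30 UTC − 9h15m = 09:15 Zeloth.

09:15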